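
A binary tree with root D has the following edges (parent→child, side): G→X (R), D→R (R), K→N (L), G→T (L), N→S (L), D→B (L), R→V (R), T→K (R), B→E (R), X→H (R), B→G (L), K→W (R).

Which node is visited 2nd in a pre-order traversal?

Pre-order visits the node, then its left subtree, then its right subtree.
Visit D.
At D: go left to B.
  Visit B.
  At B: go left to G.
    Visit G.
    At G: go left to T.
      Visit T.
      At T: no left child.
      At T: go right to K.
        Visit K.
        At K: go left to N.
          Visit N.
          At N: go left to S.
            S is a leaf — visit S.
          At N: no right child.
        At K: go right to W.
          W is a leaf — visit W.
    At G: go right to X.
      Visit X.
      At X: no left child.
      At X: go right to H.
        H is a leaf — visit H.
  At B: go right to E.
    E is a leaf — visit E.
At D: go right to R.
  Visit R.
  At R: no left child.
  At R: go right to V.
    V is a leaf — visit V.
Full pre-order sequence: D, B, G, T, K, N, S, W, X, H, E, R, V.

B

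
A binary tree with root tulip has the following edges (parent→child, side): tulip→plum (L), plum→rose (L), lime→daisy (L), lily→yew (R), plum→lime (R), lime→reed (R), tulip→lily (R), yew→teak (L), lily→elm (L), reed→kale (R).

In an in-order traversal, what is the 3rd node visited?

In-order visits the left subtree, then the node, then the right subtree.
At tulip: go left to plum.
  At plum: go left to rose.
    rose is a leaf — visit rose.
  Visit plum.
  At plum: go right to lime.
    At lime: go left to daisy.
      daisy is a leaf — visit daisy.
    Visit lime.
    At lime: go right to reed.
      At reed: no left child.
      Visit reed.
      At reed: go right to kale.
        kale is a leaf — visit kale.
Visit tulip.
At tulip: go right to lily.
  At lily: go left to elm.
    elm is a leaf — visit elm.
  Visit lily.
  At lily: go right to yew.
    At yew: go left to teak.
      teak is a leaf — visit teak.
    Visit yew.
    At yew: no right child.
Full in-order sequence: rose, plum, daisy, lime, reed, kale, tulip, elm, lily, teak, yew.

daisy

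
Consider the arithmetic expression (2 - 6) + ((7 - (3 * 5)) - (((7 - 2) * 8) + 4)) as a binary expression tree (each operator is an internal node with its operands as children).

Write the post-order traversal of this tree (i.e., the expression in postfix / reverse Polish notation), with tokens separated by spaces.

Post-order on an expression tree gives postfix notation: for each operator, emit left operand, right operand, then the operator.

2 6 - 7 3 5 * - 7 2 - 8 * 4 + - +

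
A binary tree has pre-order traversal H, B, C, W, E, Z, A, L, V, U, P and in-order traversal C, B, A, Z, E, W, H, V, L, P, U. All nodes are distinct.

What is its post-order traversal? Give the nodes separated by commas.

C, A, Z, E, W, B, V, P, U, L, H

The first element of pre-order is the root; it splits in-order into left and right subtrees.
Root H: left subtree has 6 nodes {C, B, A, Z, E, W}, right has 4 {V, L, P, U}.
  Root B: left subtree has 1 node {C}, right has 4 {A, Z, E, W}.
    Root W: left subtree has 3 nodes {A, Z, E}, right has 0 { }.
      Root E: left subtree has 2 nodes {A, Z}, right has 0 { }.
        Root Z: left subtree has 1 node {A}, right has 0 { }.
  Root L: left subtree has 1 node {V}, right has 2 {P, U}.
    Root U: left subtree has 1 node {P}, right has 0 { }.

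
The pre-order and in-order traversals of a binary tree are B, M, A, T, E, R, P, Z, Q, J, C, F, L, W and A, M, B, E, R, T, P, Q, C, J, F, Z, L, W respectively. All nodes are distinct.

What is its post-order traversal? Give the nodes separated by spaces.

A M R E C F J Q W L Z P T B

The first element of pre-order is the root; it splits in-order into left and right subtrees.
Root B: left subtree has 2 nodes {A, M}, right has 11 {E, R, T, P, Q, C, J, F, Z, L, W}.
  Root M: left subtree has 1 node {A}, right has 0 { }.
  Root T: left subtree has 2 nodes {E, R}, right has 8 {P, Q, C, J, F, Z, L, W}.
    Root E: left subtree has 0 nodes { }, right has 1 {R}.
    Root P: left subtree has 0 nodes { }, right has 7 {Q, C, J, F, Z, L, W}.
      Root Z: left subtree has 4 nodes {Q, C, J, F}, right has 2 {L, W}.
        Root Q: left subtree has 0 nodes { }, right has 3 {C, J, F}.
          Root J: left subtree has 1 node {C}, right has 1 {F}.
        Root L: left subtree has 0 nodes { }, right has 1 {W}.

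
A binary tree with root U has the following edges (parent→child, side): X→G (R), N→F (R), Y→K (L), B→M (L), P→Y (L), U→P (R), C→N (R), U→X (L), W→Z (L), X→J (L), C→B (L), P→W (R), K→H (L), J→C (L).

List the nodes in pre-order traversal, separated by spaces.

Pre-order visits the node, then its left subtree, then its right subtree.
Visit U.
At U: go left to X.
  Visit X.
  At X: go left to J.
    Visit J.
    At J: go left to C.
      Visit C.
      At C: go left to B.
        Visit B.
        At B: go left to M.
          M is a leaf — visit M.
        At B: no right child.
      At C: go right to N.
        Visit N.
        At N: no left child.
        At N: go right to F.
          F is a leaf — visit F.
    At J: no right child.
  At X: go right to G.
    G is a leaf — visit G.
At U: go right to P.
  Visit P.
  At P: go left to Y.
    Visit Y.
    At Y: go left to K.
      Visit K.
      At K: go left to H.
        H is a leaf — visit H.
      At K: no right child.
    At Y: no right child.
  At P: go right to W.
    Visit W.
    At W: go left to Z.
      Z is a leaf — visit Z.
    At W: no right child.

U X J C B M N F G P Y K H W Z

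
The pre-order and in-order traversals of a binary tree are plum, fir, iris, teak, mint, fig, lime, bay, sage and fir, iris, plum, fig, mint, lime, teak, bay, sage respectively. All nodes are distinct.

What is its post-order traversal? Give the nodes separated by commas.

iris, fir, fig, lime, mint, sage, bay, teak, plum

The first element of pre-order is the root; it splits in-order into left and right subtrees.
Root plum: left subtree has 2 nodes {fir, iris}, right has 6 {fig, mint, lime, teak, bay, sage}.
  Root fir: left subtree has 0 nodes { }, right has 1 {iris}.
  Root teak: left subtree has 3 nodes {fig, mint, lime}, right has 2 {bay, sage}.
    Root mint: left subtree has 1 node {fig}, right has 1 {lime}.
    Root bay: left subtree has 0 nodes { }, right has 1 {sage}.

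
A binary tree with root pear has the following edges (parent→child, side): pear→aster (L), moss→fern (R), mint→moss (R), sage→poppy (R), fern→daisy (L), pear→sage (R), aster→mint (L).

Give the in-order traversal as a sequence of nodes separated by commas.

mint, moss, daisy, fern, aster, pear, sage, poppy

In-order visits the left subtree, then the node, then the right subtree.
At pear: go left to aster.
  At aster: go left to mint.
    At mint: no left child.
    Visit mint.
    At mint: go right to moss.
      At moss: no left child.
      Visit moss.
      At moss: go right to fern.
        At fern: go left to daisy.
          daisy is a leaf — visit daisy.
        Visit fern.
        At fern: no right child.
  Visit aster.
  At aster: no right child.
Visit pear.
At pear: go right to sage.
  At sage: no left child.
  Visit sage.
  At sage: go right to poppy.
    poppy is a leaf — visit poppy.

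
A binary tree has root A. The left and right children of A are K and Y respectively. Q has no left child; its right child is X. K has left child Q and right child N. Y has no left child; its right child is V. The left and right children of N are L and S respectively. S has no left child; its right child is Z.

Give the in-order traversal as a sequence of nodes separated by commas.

In-order visits the left subtree, then the node, then the right subtree.
At A: go left to K.
  At K: go left to Q.
    At Q: no left child.
    Visit Q.
    At Q: go right to X.
      X is a leaf — visit X.
  Visit K.
  At K: go right to N.
    At N: go left to L.
      L is a leaf — visit L.
    Visit N.
    At N: go right to S.
      At S: no left child.
      Visit S.
      At S: go right to Z.
        Z is a leaf — visit Z.
Visit A.
At A: go right to Y.
  At Y: no left child.
  Visit Y.
  At Y: go right to V.
    V is a leaf — visit V.

Q, X, K, L, N, S, Z, A, Y, V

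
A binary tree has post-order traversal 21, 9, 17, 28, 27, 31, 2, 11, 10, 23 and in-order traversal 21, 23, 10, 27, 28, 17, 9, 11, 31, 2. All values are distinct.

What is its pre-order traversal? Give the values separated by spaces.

The last element of post-order is the root; it splits in-order into left and right subtrees.
Root 23: left subtree has 1 node {21}, right has 8 {10, 27, 28, 17, 9, 11, 31, 2}.
  Root 10: left subtree has 0 nodes { }, right has 7 {27, 28, 17, 9, 11, 31, 2}.
    Root 11: left subtree has 4 nodes {27, 28, 17, 9}, right has 2 {31, 2}.
      Root 27: left subtree has 0 nodes { }, right has 3 {28, 17, 9}.
        Root 28: left subtree has 0 nodes { }, right has 2 {17, 9}.
          Root 17: left subtree has 0 nodes { }, right has 1 {9}.
      Root 2: left subtree has 1 node {31}, right has 0 { }.

23 21 10 11 27 28 17 9 2 31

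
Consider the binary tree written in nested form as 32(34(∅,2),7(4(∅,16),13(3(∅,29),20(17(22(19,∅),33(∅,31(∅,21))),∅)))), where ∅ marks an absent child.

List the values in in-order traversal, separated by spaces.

34 2 32 4 16 7 3 29 13 19 22 17 33 31 21 20

In-order visits the left subtree, then the node, then the right subtree.
At 32: go left to 34.
  At 34: no left child.
  Visit 34.
  At 34: go right to 2.
    2 is a leaf — visit 2.
Visit 32.
At 32: go right to 7.
  At 7: go left to 4.
    At 4: no left child.
    Visit 4.
    At 4: go right to 16.
      16 is a leaf — visit 16.
  Visit 7.
  At 7: go right to 13.
    At 13: go left to 3.
      At 3: no left child.
      Visit 3.
      At 3: go right to 29.
        29 is a leaf — visit 29.
    Visit 13.
    At 13: go right to 20.
      At 20: go left to 17.
        At 17: go left to 22.
          At 22: go left to 19.
            19 is a leaf — visit 19.
          Visit 22.
          At 22: no right child.
        Visit 17.
        At 17: go right to 33.
          At 33: no left child.
          Visit 33.
          At 33: go right to 31.
            At 31: no left child.
            Visit 31.
            At 31: go right to 21.
              21 is a leaf — visit 21.
      Visit 20.
      At 20: no right child.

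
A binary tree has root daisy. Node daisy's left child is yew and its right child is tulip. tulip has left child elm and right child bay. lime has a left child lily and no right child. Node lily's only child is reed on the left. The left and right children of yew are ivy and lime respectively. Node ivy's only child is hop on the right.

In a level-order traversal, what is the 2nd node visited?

Level-order visits nodes level by level from the root, left to right within each level.
Level 0: daisy
Level 1: yew, tulip
Level 2: ivy, lime, elm, bay
Level 3: hop, lily
Level 4: reed
Full level-order sequence: daisy, yew, tulip, ivy, lime, elm, bay, hop, lily, reed.

yew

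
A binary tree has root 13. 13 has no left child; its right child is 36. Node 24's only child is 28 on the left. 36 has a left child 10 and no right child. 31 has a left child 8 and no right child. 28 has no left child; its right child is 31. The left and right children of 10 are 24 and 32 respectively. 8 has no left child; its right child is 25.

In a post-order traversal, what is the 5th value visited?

24

Post-order visits the left subtree, then the right subtree, then the node.
At 13: no left child.
At 13: go right to 36.
  At 36: go left to 10.
    At 10: go left to 24.
      At 24: go left to 28.
        At 28: no left child.
        At 28: go right to 31.
          At 31: go left to 8.
            At 8: no left child.
            At 8: go right to 25.
              25 is a leaf — visit 25.
            Visit 8.
          At 31: no right child.
          Visit 31.
        Visit 28.
      At 24: no right child.
      Visit 24.
    At 10: go right to 32.
      32 is a leaf — visit 32.
    Visit 10.
  At 36: no right child.
  Visit 36.
Visit 13.
Full post-order sequence: 25, 8, 31, 28, 24, 32, 10, 36, 13.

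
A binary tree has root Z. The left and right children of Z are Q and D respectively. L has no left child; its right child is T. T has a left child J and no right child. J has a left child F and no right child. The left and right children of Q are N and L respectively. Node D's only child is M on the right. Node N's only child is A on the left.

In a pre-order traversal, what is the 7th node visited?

J

Pre-order visits the node, then its left subtree, then its right subtree.
Visit Z.
At Z: go left to Q.
  Visit Q.
  At Q: go left to N.
    Visit N.
    At N: go left to A.
      A is a leaf — visit A.
    At N: no right child.
  At Q: go right to L.
    Visit L.
    At L: no left child.
    At L: go right to T.
      Visit T.
      At T: go left to J.
        Visit J.
        At J: go left to F.
          F is a leaf — visit F.
        At J: no right child.
      At T: no right child.
At Z: go right to D.
  Visit D.
  At D: no left child.
  At D: go right to M.
    M is a leaf — visit M.
Full pre-order sequence: Z, Q, N, A, L, T, J, F, D, M.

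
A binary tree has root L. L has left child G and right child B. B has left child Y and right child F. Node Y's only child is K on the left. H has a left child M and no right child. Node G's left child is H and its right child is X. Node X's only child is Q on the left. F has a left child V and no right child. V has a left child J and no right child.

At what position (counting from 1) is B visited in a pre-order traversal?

7

Pre-order visits the node, then its left subtree, then its right subtree.
Visit L.
At L: go left to G.
  Visit G.
  At G: go left to H.
    Visit H.
    At H: go left to M.
      M is a leaf — visit M.
    At H: no right child.
  At G: go right to X.
    Visit X.
    At X: go left to Q.
      Q is a leaf — visit Q.
    At X: no right child.
At L: go right to B.
  Visit B.
  At B: go left to Y.
    Visit Y.
    At Y: go left to K.
      K is a leaf — visit K.
    At Y: no right child.
  At B: go right to F.
    Visit F.
    At F: go left to V.
      Visit V.
      At V: go left to J.
        J is a leaf — visit J.
      At V: no right child.
    At F: no right child.
Full pre-order sequence: L, G, H, M, X, Q, B, Y, K, F, V, J.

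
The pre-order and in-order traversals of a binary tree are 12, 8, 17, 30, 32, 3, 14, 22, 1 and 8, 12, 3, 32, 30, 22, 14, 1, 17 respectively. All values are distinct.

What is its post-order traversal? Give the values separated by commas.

8, 3, 32, 22, 1, 14, 30, 17, 12

The first element of pre-order is the root; it splits in-order into left and right subtrees.
Root 12: left subtree has 1 node {8}, right has 7 {3, 32, 30, 22, 14, 1, 17}.
  Root 17: left subtree has 6 nodes {3, 32, 30, 22, 14, 1}, right has 0 { }.
    Root 30: left subtree has 2 nodes {3, 32}, right has 3 {22, 14, 1}.
      Root 32: left subtree has 1 node {3}, right has 0 { }.
      Root 14: left subtree has 1 node {22}, right has 1 {1}.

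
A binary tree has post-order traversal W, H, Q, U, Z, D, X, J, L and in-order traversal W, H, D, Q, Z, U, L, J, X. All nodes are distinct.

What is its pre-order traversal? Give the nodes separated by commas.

L, D, H, W, Z, Q, U, J, X

The last element of post-order is the root; it splits in-order into left and right subtrees.
Root L: left subtree has 6 nodes {W, H, D, Q, Z, U}, right has 2 {J, X}.
  Root D: left subtree has 2 nodes {W, H}, right has 3 {Q, Z, U}.
    Root H: left subtree has 1 node {W}, right has 0 { }.
    Root Z: left subtree has 1 node {Q}, right has 1 {U}.
  Root J: left subtree has 0 nodes { }, right has 1 {X}.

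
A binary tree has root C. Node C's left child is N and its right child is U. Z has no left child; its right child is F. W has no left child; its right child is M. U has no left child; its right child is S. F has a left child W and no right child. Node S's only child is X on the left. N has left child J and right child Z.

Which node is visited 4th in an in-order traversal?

W

In-order visits the left subtree, then the node, then the right subtree.
At C: go left to N.
  At N: go left to J.
    J is a leaf — visit J.
  Visit N.
  At N: go right to Z.
    At Z: no left child.
    Visit Z.
    At Z: go right to F.
      At F: go left to W.
        At W: no left child.
        Visit W.
        At W: go right to M.
          M is a leaf — visit M.
      Visit F.
      At F: no right child.
Visit C.
At C: go right to U.
  At U: no left child.
  Visit U.
  At U: go right to S.
    At S: go left to X.
      X is a leaf — visit X.
    Visit S.
    At S: no right child.
Full in-order sequence: J, N, Z, W, M, F, C, U, X, S.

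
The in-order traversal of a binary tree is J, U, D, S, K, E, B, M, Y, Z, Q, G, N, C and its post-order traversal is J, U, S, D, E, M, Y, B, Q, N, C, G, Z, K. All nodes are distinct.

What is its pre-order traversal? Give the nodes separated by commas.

The last element of post-order is the root; it splits in-order into left and right subtrees.
Root K: left subtree has 4 nodes {J, U, D, S}, right has 9 {E, B, M, Y, Z, Q, G, N, C}.
  Root D: left subtree has 2 nodes {J, U}, right has 1 {S}.
    Root U: left subtree has 1 node {J}, right has 0 { }.
  Root Z: left subtree has 4 nodes {E, B, M, Y}, right has 4 {Q, G, N, C}.
    Root B: left subtree has 1 node {E}, right has 2 {M, Y}.
      Root Y: left subtree has 1 node {M}, right has 0 { }.
    Root G: left subtree has 1 node {Q}, right has 2 {N, C}.
      Root C: left subtree has 1 node {N}, right has 0 { }.

K, D, U, J, S, Z, B, E, Y, M, G, Q, C, N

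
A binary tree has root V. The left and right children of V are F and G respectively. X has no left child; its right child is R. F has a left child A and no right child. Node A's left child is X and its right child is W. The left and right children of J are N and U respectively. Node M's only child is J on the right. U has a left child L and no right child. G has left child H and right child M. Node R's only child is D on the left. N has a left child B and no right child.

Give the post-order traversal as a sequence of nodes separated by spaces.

Post-order visits the left subtree, then the right subtree, then the node.
At V: go left to F.
  At F: go left to A.
    At A: go left to X.
      At X: no left child.
      At X: go right to R.
        At R: go left to D.
          D is a leaf — visit D.
        At R: no right child.
        Visit R.
      Visit X.
    At A: go right to W.
      W is a leaf — visit W.
    Visit A.
  At F: no right child.
  Visit F.
At V: go right to G.
  At G: go left to H.
    H is a leaf — visit H.
  At G: go right to M.
    At M: no left child.
    At M: go right to J.
      At J: go left to N.
        At N: go left to B.
          B is a leaf — visit B.
        At N: no right child.
        Visit N.
      At J: go right to U.
        At U: go left to L.
          L is a leaf — visit L.
        At U: no right child.
        Visit U.
      Visit J.
    Visit M.
  Visit G.
Visit V.

D R X W A F H B N L U J M G V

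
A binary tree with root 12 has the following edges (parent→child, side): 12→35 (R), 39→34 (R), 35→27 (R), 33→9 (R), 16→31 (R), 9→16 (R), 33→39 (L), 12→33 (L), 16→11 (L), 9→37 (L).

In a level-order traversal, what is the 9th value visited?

Level-order visits nodes level by level from the root, left to right within each level.
Level 0: 12
Level 1: 33, 35
Level 2: 39, 9, 27
Level 3: 34, 37, 16
Level 4: 11, 31
Full level-order sequence: 12, 33, 35, 39, 9, 27, 34, 37, 16, 11, 31.

16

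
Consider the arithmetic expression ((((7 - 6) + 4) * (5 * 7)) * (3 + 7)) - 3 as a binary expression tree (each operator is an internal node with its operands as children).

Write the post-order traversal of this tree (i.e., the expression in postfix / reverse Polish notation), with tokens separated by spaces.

7 6 - 4 + 5 7 * * 3 7 + * 3 -

Post-order on an expression tree gives postfix notation: for each operator, emit left operand, right operand, then the operator.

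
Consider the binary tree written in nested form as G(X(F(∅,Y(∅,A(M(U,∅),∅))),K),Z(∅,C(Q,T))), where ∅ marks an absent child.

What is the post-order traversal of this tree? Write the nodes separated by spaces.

U M A Y F K X Q T C Z G

Post-order visits the left subtree, then the right subtree, then the node.
At G: go left to X.
  At X: go left to F.
    At F: no left child.
    At F: go right to Y.
      At Y: no left child.
      At Y: go right to A.
        At A: go left to M.
          At M: go left to U.
            U is a leaf — visit U.
          At M: no right child.
          Visit M.
        At A: no right child.
        Visit A.
      Visit Y.
    Visit F.
  At X: go right to K.
    K is a leaf — visit K.
  Visit X.
At G: go right to Z.
  At Z: no left child.
  At Z: go right to C.
    At C: go left to Q.
      Q is a leaf — visit Q.
    At C: go right to T.
      T is a leaf — visit T.
    Visit C.
  Visit Z.
Visit G.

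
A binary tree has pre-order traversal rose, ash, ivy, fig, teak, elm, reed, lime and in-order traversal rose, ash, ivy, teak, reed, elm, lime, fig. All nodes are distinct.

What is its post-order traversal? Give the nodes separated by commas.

The first element of pre-order is the root; it splits in-order into left and right subtrees.
Root rose: left subtree has 0 nodes { }, right has 7 {ash, ivy, teak, reed, elm, lime, fig}.
  Root ash: left subtree has 0 nodes { }, right has 6 {ivy, teak, reed, elm, lime, fig}.
    Root ivy: left subtree has 0 nodes { }, right has 5 {teak, reed, elm, lime, fig}.
      Root fig: left subtree has 4 nodes {teak, reed, elm, lime}, right has 0 { }.
        Root teak: left subtree has 0 nodes { }, right has 3 {reed, elm, lime}.
          Root elm: left subtree has 1 node {reed}, right has 1 {lime}.

reed, lime, elm, teak, fig, ivy, ash, rose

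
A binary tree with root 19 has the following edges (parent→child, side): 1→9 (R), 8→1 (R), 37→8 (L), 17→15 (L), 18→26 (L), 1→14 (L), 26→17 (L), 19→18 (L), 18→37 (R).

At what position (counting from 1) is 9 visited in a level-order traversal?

10

Level-order visits nodes level by level from the root, left to right within each level.
Level 0: 19
Level 1: 18
Level 2: 26, 37
Level 3: 17, 8
Level 4: 15, 1
Level 5: 14, 9
Full level-order sequence: 19, 18, 26, 37, 17, 8, 15, 1, 14, 9.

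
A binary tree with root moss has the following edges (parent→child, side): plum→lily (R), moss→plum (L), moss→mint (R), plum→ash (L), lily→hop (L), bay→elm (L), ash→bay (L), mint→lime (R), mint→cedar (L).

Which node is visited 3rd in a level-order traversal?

mint

Level-order visits nodes level by level from the root, left to right within each level.
Level 0: moss
Level 1: plum, mint
Level 2: ash, lily, cedar, lime
Level 3: bay, hop
Level 4: elm
Full level-order sequence: moss, plum, mint, ash, lily, cedar, lime, bay, hop, elm.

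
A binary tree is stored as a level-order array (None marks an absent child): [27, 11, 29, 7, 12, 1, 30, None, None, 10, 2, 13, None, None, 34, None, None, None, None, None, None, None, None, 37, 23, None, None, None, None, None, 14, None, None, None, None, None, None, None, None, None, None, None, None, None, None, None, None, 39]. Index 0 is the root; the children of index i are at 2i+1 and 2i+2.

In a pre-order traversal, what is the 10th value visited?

37

Pre-order visits the node, then its left subtree, then its right subtree.
Visit 27.
At 27: go left to 11.
  Visit 11.
  At 11: go left to 7.
    7 is a leaf — visit 7.
  At 11: go right to 12.
    Visit 12.
    At 12: go left to 10.
      10 is a leaf — visit 10.
    At 12: go right to 2.
      2 is a leaf — visit 2.
At 27: go right to 29.
  Visit 29.
  At 29: go left to 1.
    Visit 1.
    At 1: go left to 13.
      Visit 13.
      At 13: go left to 37.
        Visit 37.
        At 37: go left to 39.
          39 is a leaf — visit 39.
        At 37: no right child.
      At 13: go right to 23.
        23 is a leaf — visit 23.
    At 1: no right child.
  At 29: go right to 30.
    Visit 30.
    At 30: no left child.
    At 30: go right to 34.
      Visit 34.
      At 34: no left child.
      At 34: go right to 14.
        14 is a leaf — visit 14.
Full pre-order sequence: 27, 11, 7, 12, 10, 2, 29, 1, 13, 37, 39, 23, 30, 34, 14.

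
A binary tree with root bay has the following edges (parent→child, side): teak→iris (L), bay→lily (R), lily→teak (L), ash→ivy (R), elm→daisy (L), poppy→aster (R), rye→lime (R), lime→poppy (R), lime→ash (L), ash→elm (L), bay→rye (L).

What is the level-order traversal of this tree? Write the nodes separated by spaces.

bay rye lily lime teak ash poppy iris elm ivy aster daisy

Level-order visits nodes level by level from the root, left to right within each level.
Level 0: bay
Level 1: rye, lily
Level 2: lime, teak
Level 3: ash, poppy, iris
Level 4: elm, ivy, aster
Level 5: daisy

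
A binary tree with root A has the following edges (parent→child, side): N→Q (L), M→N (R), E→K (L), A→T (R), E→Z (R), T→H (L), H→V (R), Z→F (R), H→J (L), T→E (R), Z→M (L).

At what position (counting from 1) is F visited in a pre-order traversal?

12

Pre-order visits the node, then its left subtree, then its right subtree.
Visit A.
At A: no left child.
At A: go right to T.
  Visit T.
  At T: go left to H.
    Visit H.
    At H: go left to J.
      J is a leaf — visit J.
    At H: go right to V.
      V is a leaf — visit V.
  At T: go right to E.
    Visit E.
    At E: go left to K.
      K is a leaf — visit K.
    At E: go right to Z.
      Visit Z.
      At Z: go left to M.
        Visit M.
        At M: no left child.
        At M: go right to N.
          Visit N.
          At N: go left to Q.
            Q is a leaf — visit Q.
          At N: no right child.
      At Z: go right to F.
        F is a leaf — visit F.
Full pre-order sequence: A, T, H, J, V, E, K, Z, M, N, Q, F.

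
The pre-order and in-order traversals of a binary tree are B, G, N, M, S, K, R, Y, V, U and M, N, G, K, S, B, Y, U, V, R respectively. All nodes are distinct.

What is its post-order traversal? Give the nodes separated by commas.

M, N, K, S, G, U, V, Y, R, B

The first element of pre-order is the root; it splits in-order into left and right subtrees.
Root B: left subtree has 5 nodes {M, N, G, K, S}, right has 4 {Y, U, V, R}.
  Root G: left subtree has 2 nodes {M, N}, right has 2 {K, S}.
    Root N: left subtree has 1 node {M}, right has 0 { }.
    Root S: left subtree has 1 node {K}, right has 0 { }.
  Root R: left subtree has 3 nodes {Y, U, V}, right has 0 { }.
    Root Y: left subtree has 0 nodes { }, right has 2 {U, V}.
      Root V: left subtree has 1 node {U}, right has 0 { }.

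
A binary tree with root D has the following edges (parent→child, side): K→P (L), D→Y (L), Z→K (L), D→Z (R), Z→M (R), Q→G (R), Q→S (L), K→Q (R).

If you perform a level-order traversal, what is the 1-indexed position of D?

1

Level-order visits nodes level by level from the root, left to right within each level.
Level 0: D
Level 1: Y, Z
Level 2: K, M
Level 3: P, Q
Level 4: S, G
Full level-order sequence: D, Y, Z, K, M, P, Q, S, G.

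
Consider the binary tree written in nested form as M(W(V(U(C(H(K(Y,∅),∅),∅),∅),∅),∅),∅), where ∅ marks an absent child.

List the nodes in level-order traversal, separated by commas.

Level-order visits nodes level by level from the root, left to right within each level.
Level 0: M
Level 1: W
Level 2: V
Level 3: U
Level 4: C
Level 5: H
Level 6: K
Level 7: Y

M, W, V, U, C, H, K, Y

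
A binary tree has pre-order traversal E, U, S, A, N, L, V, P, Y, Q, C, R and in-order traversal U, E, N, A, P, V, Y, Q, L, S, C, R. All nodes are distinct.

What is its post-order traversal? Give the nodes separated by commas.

U, N, P, Q, Y, V, L, A, R, C, S, E

The first element of pre-order is the root; it splits in-order into left and right subtrees.
Root E: left subtree has 1 node {U}, right has 10 {N, A, P, V, Y, Q, L, S, C, R}.
  Root S: left subtree has 7 nodes {N, A, P, V, Y, Q, L}, right has 2 {C, R}.
    Root A: left subtree has 1 node {N}, right has 5 {P, V, Y, Q, L}.
      Root L: left subtree has 4 nodes {P, V, Y, Q}, right has 0 { }.
        Root V: left subtree has 1 node {P}, right has 2 {Y, Q}.
          Root Y: left subtree has 0 nodes { }, right has 1 {Q}.
    Root C: left subtree has 0 nodes { }, right has 1 {R}.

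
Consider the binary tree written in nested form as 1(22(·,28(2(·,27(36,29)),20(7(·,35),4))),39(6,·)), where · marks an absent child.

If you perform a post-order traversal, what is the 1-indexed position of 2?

Post-order visits the left subtree, then the right subtree, then the node.
At 1: go left to 22.
  At 22: no left child.
  At 22: go right to 28.
    At 28: go left to 2.
      At 2: no left child.
      At 2: go right to 27.
        At 27: go left to 36.
          36 is a leaf — visit 36.
        At 27: go right to 29.
          29 is a leaf — visit 29.
        Visit 27.
      Visit 2.
    At 28: go right to 20.
      At 20: go left to 7.
        At 7: no left child.
        At 7: go right to 35.
          35 is a leaf — visit 35.
        Visit 7.
      At 20: go right to 4.
        4 is a leaf — visit 4.
      Visit 20.
    Visit 28.
  Visit 22.
At 1: go right to 39.
  At 39: go left to 6.
    6 is a leaf — visit 6.
  At 39: no right child.
  Visit 39.
Visit 1.
Full post-order sequence: 36, 29, 27, 2, 35, 7, 4, 20, 28, 22, 6, 39, 1.

4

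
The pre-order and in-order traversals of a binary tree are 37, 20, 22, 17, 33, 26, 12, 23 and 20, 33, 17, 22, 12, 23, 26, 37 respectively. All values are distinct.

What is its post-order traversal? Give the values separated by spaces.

The first element of pre-order is the root; it splits in-order into left and right subtrees.
Root 37: left subtree has 7 nodes {20, 33, 17, 22, 12, 23, 26}, right has 0 { }.
  Root 20: left subtree has 0 nodes { }, right has 6 {33, 17, 22, 12, 23, 26}.
    Root 22: left subtree has 2 nodes {33, 17}, right has 3 {12, 23, 26}.
      Root 17: left subtree has 1 node {33}, right has 0 { }.
      Root 26: left subtree has 2 nodes {12, 23}, right has 0 { }.
        Root 12: left subtree has 0 nodes { }, right has 1 {23}.

33 17 23 12 26 22 20 37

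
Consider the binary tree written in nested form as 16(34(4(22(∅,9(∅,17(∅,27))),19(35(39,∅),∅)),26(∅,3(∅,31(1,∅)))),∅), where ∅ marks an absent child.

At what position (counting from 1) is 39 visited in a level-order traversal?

12

Level-order visits nodes level by level from the root, left to right within each level.
Level 0: 16
Level 1: 34
Level 2: 4, 26
Level 3: 22, 19, 3
Level 4: 9, 35, 31
Level 5: 17, 39, 1
Level 6: 27
Full level-order sequence: 16, 34, 4, 26, 22, 19, 3, 9, 35, 31, 17, 39, 1, 27.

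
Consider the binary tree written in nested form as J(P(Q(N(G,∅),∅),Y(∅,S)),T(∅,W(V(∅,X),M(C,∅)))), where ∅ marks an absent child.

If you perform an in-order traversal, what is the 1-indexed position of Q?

3

In-order visits the left subtree, then the node, then the right subtree.
At J: go left to P.
  At P: go left to Q.
    At Q: go left to N.
      At N: go left to G.
        G is a leaf — visit G.
      Visit N.
      At N: no right child.
    Visit Q.
    At Q: no right child.
  Visit P.
  At P: go right to Y.
    At Y: no left child.
    Visit Y.
    At Y: go right to S.
      S is a leaf — visit S.
Visit J.
At J: go right to T.
  At T: no left child.
  Visit T.
  At T: go right to W.
    At W: go left to V.
      At V: no left child.
      Visit V.
      At V: go right to X.
        X is a leaf — visit X.
    Visit W.
    At W: go right to M.
      At M: go left to C.
        C is a leaf — visit C.
      Visit M.
      At M: no right child.
Full in-order sequence: G, N, Q, P, Y, S, J, T, V, X, W, C, M.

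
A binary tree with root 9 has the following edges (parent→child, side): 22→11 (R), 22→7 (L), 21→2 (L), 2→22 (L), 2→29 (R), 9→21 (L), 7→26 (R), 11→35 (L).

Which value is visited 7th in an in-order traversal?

29

In-order visits the left subtree, then the node, then the right subtree.
At 9: go left to 21.
  At 21: go left to 2.
    At 2: go left to 22.
      At 22: go left to 7.
        At 7: no left child.
        Visit 7.
        At 7: go right to 26.
          26 is a leaf — visit 26.
      Visit 22.
      At 22: go right to 11.
        At 11: go left to 35.
          35 is a leaf — visit 35.
        Visit 11.
        At 11: no right child.
    Visit 2.
    At 2: go right to 29.
      29 is a leaf — visit 29.
  Visit 21.
  At 21: no right child.
Visit 9.
At 9: no right child.
Full in-order sequence: 7, 26, 22, 35, 11, 2, 29, 21, 9.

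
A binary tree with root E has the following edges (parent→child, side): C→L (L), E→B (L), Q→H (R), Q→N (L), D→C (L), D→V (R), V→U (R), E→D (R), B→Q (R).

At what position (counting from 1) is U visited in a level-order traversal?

Level-order visits nodes level by level from the root, left to right within each level.
Level 0: E
Level 1: B, D
Level 2: Q, C, V
Level 3: N, H, L, U
Full level-order sequence: E, B, D, Q, C, V, N, H, L, U.

10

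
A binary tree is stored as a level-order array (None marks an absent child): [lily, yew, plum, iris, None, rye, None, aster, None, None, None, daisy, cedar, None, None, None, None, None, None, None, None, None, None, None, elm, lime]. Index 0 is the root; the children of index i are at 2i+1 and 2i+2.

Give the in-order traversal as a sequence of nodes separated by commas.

In-order visits the left subtree, then the node, then the right subtree.
At lily: go left to yew.
  At yew: go left to iris.
    At iris: go left to aster.
      aster is a leaf — visit aster.
    Visit iris.
    At iris: no right child.
  Visit yew.
  At yew: no right child.
Visit lily.
At lily: go right to plum.
  At plum: go left to rye.
    At rye: go left to daisy.
      At daisy: no left child.
      Visit daisy.
      At daisy: go right to elm.
        elm is a leaf — visit elm.
    Visit rye.
    At rye: go right to cedar.
      At cedar: go left to lime.
        lime is a leaf — visit lime.
      Visit cedar.
      At cedar: no right child.
  Visit plum.
  At plum: no right child.

aster, iris, yew, lily, daisy, elm, rye, lime, cedar, plum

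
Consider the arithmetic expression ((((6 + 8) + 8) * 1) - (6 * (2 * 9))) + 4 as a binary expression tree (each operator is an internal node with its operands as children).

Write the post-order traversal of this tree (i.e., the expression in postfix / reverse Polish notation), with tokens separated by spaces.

6 8 + 8 + 1 * 6 2 9 * * - 4 +

Post-order on an expression tree gives postfix notation: for each operator, emit left operand, right operand, then the operator.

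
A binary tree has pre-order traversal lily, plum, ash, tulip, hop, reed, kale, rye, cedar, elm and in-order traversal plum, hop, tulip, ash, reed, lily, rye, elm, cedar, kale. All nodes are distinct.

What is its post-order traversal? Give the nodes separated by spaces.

hop tulip reed ash plum elm cedar rye kale lily

The first element of pre-order is the root; it splits in-order into left and right subtrees.
Root lily: left subtree has 5 nodes {plum, hop, tulip, ash, reed}, right has 4 {rye, elm, cedar, kale}.
  Root plum: left subtree has 0 nodes { }, right has 4 {hop, tulip, ash, reed}.
    Root ash: left subtree has 2 nodes {hop, tulip}, right has 1 {reed}.
      Root tulip: left subtree has 1 node {hop}, right has 0 { }.
  Root kale: left subtree has 3 nodes {rye, elm, cedar}, right has 0 { }.
    Root rye: left subtree has 0 nodes { }, right has 2 {elm, cedar}.
      Root cedar: left subtree has 1 node {elm}, right has 0 { }.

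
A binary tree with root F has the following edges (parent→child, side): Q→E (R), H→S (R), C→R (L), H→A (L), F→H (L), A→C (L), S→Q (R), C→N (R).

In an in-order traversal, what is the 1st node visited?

R

In-order visits the left subtree, then the node, then the right subtree.
At F: go left to H.
  At H: go left to A.
    At A: go left to C.
      At C: go left to R.
        R is a leaf — visit R.
      Visit C.
      At C: go right to N.
        N is a leaf — visit N.
    Visit A.
    At A: no right child.
  Visit H.
  At H: go right to S.
    At S: no left child.
    Visit S.
    At S: go right to Q.
      At Q: no left child.
      Visit Q.
      At Q: go right to E.
        E is a leaf — visit E.
Visit F.
At F: no right child.
Full in-order sequence: R, C, N, A, H, S, Q, E, F.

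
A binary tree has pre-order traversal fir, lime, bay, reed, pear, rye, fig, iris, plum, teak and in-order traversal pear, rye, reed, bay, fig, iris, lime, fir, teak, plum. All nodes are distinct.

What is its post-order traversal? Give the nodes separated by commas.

rye, pear, reed, iris, fig, bay, lime, teak, plum, fir

The first element of pre-order is the root; it splits in-order into left and right subtrees.
Root fir: left subtree has 7 nodes {pear, rye, reed, bay, fig, iris, lime}, right has 2 {teak, plum}.
  Root lime: left subtree has 6 nodes {pear, rye, reed, bay, fig, iris}, right has 0 { }.
    Root bay: left subtree has 3 nodes {pear, rye, reed}, right has 2 {fig, iris}.
      Root reed: left subtree has 2 nodes {pear, rye}, right has 0 { }.
        Root pear: left subtree has 0 nodes { }, right has 1 {rye}.
      Root fig: left subtree has 0 nodes { }, right has 1 {iris}.
  Root plum: left subtree has 1 node {teak}, right has 0 { }.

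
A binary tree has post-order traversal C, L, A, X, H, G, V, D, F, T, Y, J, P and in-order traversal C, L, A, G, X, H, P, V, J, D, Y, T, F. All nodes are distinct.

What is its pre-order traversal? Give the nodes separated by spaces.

The last element of post-order is the root; it splits in-order into left and right subtrees.
Root P: left subtree has 6 nodes {C, L, A, G, X, H}, right has 6 {V, J, D, Y, T, F}.
  Root G: left subtree has 3 nodes {C, L, A}, right has 2 {X, H}.
    Root A: left subtree has 2 nodes {C, L}, right has 0 { }.
      Root L: left subtree has 1 node {C}, right has 0 { }.
    Root H: left subtree has 1 node {X}, right has 0 { }.
  Root J: left subtree has 1 node {V}, right has 4 {D, Y, T, F}.
    Root Y: left subtree has 1 node {D}, right has 2 {T, F}.
      Root T: left subtree has 0 nodes { }, right has 1 {F}.

P G A L C H X J V Y D T F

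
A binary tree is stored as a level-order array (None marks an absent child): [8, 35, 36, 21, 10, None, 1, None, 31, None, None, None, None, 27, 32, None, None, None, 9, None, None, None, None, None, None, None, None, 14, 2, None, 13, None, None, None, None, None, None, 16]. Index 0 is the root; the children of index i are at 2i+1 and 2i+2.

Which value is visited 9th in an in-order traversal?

In-order visits the left subtree, then the node, then the right subtree.
At 8: go left to 35.
  At 35: go left to 21.
    At 21: no left child.
    Visit 21.
    At 21: go right to 31.
      At 31: no left child.
      Visit 31.
      At 31: go right to 9.
        At 9: go left to 16.
          16 is a leaf — visit 16.
        Visit 9.
        At 9: no right child.
  Visit 35.
  At 35: go right to 10.
    10 is a leaf — visit 10.
Visit 8.
At 8: go right to 36.
  At 36: no left child.
  Visit 36.
  At 36: go right to 1.
    At 1: go left to 27.
      At 27: go left to 14.
        14 is a leaf — visit 14.
      Visit 27.
      At 27: go right to 2.
        2 is a leaf — visit 2.
    Visit 1.
    At 1: go right to 32.
      At 32: no left child.
      Visit 32.
      At 32: go right to 13.
        13 is a leaf — visit 13.
Full in-order sequence: 21, 31, 16, 9, 35, 10, 8, 36, 14, 27, 2, 1, 32, 13.

14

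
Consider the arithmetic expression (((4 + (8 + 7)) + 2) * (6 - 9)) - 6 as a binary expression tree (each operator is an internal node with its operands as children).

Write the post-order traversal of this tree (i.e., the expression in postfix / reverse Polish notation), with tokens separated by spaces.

Post-order on an expression tree gives postfix notation: for each operator, emit left operand, right operand, then the operator.

4 8 7 + + 2 + 6 9 - * 6 -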